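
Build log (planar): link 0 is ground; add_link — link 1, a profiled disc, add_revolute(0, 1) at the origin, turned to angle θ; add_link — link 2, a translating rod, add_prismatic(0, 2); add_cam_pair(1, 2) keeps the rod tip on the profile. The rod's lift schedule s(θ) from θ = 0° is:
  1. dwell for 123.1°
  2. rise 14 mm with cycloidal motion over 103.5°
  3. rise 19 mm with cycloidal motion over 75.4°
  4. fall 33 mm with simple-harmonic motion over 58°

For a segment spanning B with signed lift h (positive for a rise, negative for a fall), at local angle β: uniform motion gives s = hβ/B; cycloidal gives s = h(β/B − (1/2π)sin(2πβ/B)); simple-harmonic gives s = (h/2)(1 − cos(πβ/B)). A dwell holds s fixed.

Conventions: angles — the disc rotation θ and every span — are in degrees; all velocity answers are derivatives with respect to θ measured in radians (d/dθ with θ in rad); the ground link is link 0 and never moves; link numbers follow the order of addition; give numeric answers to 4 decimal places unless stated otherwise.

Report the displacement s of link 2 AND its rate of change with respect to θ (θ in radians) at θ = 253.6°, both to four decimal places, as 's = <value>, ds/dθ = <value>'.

seg 1 [0°–123.1°] dwell: s stays 0.0000
seg 2 [123.1°–226.6°] cycloidal, h=14: full span → s += 14 → s = 14.0000
seg 3 [226.6°–302°] cycloidal, h=19: θ=253.6° here. β=27, B=75.4. 19·(0.3581 − sin(2π·0.3581)/(2π)) = 4.4508 → s = 18.4508
velocity in seg [226.6°–302°] (cycloidal), θ in radians: β = 27° = 0.4712 rad, B = 75.4° = 1.3160 rad; ds/dθ = (h/B)(1 − cos(2πβ/B)) = (19/1.3160)(1 − cos(2π·0.3581)) = 23.506859 mm/rad

s = 18.4508, ds/dθ = 23.5069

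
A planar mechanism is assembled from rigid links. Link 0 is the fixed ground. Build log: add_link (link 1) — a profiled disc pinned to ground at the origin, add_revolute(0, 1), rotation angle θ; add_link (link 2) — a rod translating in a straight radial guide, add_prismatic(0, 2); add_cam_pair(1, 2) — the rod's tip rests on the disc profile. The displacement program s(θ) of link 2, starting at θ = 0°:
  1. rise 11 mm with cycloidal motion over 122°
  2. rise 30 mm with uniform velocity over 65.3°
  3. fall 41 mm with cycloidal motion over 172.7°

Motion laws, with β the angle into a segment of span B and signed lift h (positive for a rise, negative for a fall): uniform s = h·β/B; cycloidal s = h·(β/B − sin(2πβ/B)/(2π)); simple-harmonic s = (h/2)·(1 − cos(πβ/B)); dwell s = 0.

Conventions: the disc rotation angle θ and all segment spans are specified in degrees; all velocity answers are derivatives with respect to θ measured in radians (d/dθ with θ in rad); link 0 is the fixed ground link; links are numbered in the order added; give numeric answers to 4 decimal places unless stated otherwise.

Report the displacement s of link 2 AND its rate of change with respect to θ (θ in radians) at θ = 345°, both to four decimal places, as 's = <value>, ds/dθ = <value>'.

seg 1 [0°–122°] cycloidal, h=11: full span → s += 11 → s = 11.0000
seg 2 [122°–187.3°] uniform, h=30: full span → s += 30 → s = 41.0000
seg 3 [187.3°–360°] cycloidal, h=-41: θ=345° here. β=157.7, B=172.7. -41·(0.9131 − sin(2π·0.9131)/(2π)) = -40.8259 → s = 0.1741
velocity in seg [187.3°–360°] (cycloidal), θ in radians: β = 157.7° = 2.7524 rad, B = 172.7° = 3.0142 rad; ds/dθ = (h/B)(1 − cos(2πβ/B)) = ((-41)/3.0142)(1 − cos(2π·0.9131)) = -1.975770 mm/rad

s = 0.1741, ds/dθ = -1.9758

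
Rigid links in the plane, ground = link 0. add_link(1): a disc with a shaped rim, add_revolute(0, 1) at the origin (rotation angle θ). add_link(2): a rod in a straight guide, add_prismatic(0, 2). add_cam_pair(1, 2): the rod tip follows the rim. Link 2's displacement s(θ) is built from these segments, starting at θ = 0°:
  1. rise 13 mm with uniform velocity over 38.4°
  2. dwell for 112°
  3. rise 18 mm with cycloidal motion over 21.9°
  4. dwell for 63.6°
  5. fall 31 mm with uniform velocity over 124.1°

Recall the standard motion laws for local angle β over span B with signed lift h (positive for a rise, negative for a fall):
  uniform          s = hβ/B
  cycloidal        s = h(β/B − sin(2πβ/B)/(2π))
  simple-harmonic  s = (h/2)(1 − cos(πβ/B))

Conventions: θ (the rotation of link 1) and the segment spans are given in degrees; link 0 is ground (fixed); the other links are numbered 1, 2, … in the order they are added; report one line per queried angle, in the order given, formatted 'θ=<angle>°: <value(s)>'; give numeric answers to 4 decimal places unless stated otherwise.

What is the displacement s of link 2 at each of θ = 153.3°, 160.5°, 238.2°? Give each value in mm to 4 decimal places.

segment 1 (0° to 38.4°, uniform, h = 13) is passed completely: s = 0.0000 + (13) = 13.0000
segment 2 (38.4° to 150.4°, dwell): s unchanged at 13.0000
θ = 153.3° falls in segment 3 (150.4° to 172.3°, cycloidal, h = 18): β = 153.3 − 150.4 = 2.9°, B = 21.9°; Δs = 18·(0.1324 − sin(2π·0.1324)/(2π)) = 0.2656; s = 13.0000 + 0.2656 = 13.2656
θ = 160.5° falls in segment 3 (150.4° to 172.3°, cycloidal, h = 18): β = 160.5 − 150.4 = 10.1°, B = 21.9°; Δs = 18·(0.4612 − sin(2π·0.4612)/(2π)) = 7.6096; s = 13.0000 + 7.6096 = 20.6096
segment 3 (150.4° to 172.3°, cycloidal, h = 18) is passed completely: s = 13.0000 + (18) = 31.0000
segment 4 (172.3° to 235.9°, dwell): s unchanged at 31.0000
θ = 238.2° falls in segment 5 (235.9° to 360°, uniform, h = -31): β = 238.2 − 235.9 = 2.3°, B = 124.1°; Δs = -31·2.3/124.1 = -0.5745; s = 31.0000 − 0.5745 = 30.4255

θ=153.3°: 13.2656
θ=160.5°: 20.6096
θ=238.2°: 30.4255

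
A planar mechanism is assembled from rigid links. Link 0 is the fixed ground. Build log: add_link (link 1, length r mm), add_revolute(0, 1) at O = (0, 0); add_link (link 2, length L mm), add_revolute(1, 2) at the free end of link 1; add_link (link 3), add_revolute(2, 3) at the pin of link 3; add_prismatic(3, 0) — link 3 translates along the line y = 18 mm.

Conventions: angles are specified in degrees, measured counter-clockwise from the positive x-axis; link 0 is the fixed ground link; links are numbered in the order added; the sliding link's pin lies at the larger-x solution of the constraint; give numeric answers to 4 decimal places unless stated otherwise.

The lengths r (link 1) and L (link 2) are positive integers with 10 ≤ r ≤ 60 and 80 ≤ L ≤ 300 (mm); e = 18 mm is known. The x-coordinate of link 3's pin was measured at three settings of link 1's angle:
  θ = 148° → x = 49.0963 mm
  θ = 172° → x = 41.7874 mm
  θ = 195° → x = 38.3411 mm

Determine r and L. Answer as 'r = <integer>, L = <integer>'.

constraint per measurement: (x − r cos θ)² + (r sin θ − e)² = L²
subtracting the θ₁ and θ₂ equations cancels the r² and L² terms:
r = (x₁² − x₂²) / (2[(x₁cos θ₁ + e sin θ₁) − (x₂cos θ₂ + e sin θ₂)]) = 49.0002 → r = 49
L² = (x₁ − r cos θ₁)² + (r sin θ₁ − e)² = 8280.9994 → L = 91.0000 → L = 91
check at θ₃=195°: x = 38.3411 (printed 38.3411) ✓

r = 49, L = 91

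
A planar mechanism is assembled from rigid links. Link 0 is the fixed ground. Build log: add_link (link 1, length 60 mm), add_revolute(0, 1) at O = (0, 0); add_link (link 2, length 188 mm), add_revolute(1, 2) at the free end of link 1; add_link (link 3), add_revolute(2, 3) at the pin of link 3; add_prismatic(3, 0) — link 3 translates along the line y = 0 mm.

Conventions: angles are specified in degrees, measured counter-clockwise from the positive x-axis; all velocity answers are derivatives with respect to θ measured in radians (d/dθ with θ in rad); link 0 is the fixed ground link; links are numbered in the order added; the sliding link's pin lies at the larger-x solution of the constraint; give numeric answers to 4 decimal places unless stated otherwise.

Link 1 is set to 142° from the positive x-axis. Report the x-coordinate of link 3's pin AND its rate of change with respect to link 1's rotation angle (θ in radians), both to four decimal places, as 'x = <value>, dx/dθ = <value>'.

geometry: r = 60 mm, L = 188 mm, e = 0 mm
crank pin P = (r cos θ, r sin θ) = (-47.280645, 36.939689)
h = r sin θ − e = 36.939689 − 0 = 36.939689
x = r cos θ + √(L² − h²) = -47.280645 + 184.335182 = 137.054537
dx/dθ = −r sin θ − h·r cos θ/√(L² − h²) (θ in radians; h = 36.939689) = -27.464925

x = 137.0545, dx/dθ = -27.4649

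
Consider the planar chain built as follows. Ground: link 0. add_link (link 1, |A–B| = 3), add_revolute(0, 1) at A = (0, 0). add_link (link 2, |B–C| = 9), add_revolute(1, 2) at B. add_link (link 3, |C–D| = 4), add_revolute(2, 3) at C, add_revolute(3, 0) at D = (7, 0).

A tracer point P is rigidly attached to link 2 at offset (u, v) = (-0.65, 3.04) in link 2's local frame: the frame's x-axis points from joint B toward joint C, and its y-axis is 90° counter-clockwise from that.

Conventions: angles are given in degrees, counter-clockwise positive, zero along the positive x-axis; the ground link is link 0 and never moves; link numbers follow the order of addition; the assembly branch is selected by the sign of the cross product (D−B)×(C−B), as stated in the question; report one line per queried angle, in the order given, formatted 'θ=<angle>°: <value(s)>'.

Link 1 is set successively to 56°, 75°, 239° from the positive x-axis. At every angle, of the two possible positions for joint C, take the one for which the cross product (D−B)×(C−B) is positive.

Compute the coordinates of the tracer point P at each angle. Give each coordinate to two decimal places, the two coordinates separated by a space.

A=(0,0), D=(7.00,0)
θ=56°: B = A + 3.00·(cos56°, sin56°) = (1.6776, 2.4871)
θ=56°: |BD| = 5.8749
θ=56°: circle(B,9.00) ∩ circle(D,4.00): a=8.4695, h=3.0443
θ=56°:   candidates: C₊=(10.6395,1.6596) cross=17.885; C₋=(8.0618,-3.8565) cross=-17.885
θ=56°:   branch + wants cross > 0 → take C=(10.6395,1.6596) (cross=17.885)
θ=56°: ex = (C−B)/|BC| = (0.9958,-0.0919); ey = (0.0919,0.9958)
θ=56°: P = B + -0.65·ex + 3.04·ey = (1.3098,5.5740)
θ=75°: B = A + 3.00·(cos75°, sin75°) = (0.7765, 2.8978)
θ=75°: |BD| = 6.8651
θ=75°: circle(B,9.00) ∩ circle(D,4.00): a=8.1666, h=3.7823
θ=75°:   candidates: C₊=(9.7764,2.8795) cross=25.966; C₋=(6.5834,-3.9782) cross=-25.966
θ=75°:   branch + wants cross > 0 → take C=(9.7764,2.8795) (cross=25.966)
θ=75°: ex = (C−B)/|BC| = (1.0000,-0.0020); ey = (0.0020,1.0000)
θ=75°: P = B + -0.65·ex + 3.04·ey = (0.1326,5.9391)
θ=239°: B = A + 3.00·(cos239°, sin239°) = (-1.5451, -2.5715)
θ=239°: |BD| = 8.9237
θ=239°: circle(B,9.00) ∩ circle(D,4.00): a=8.1038, h=3.9151
θ=239°:   candidates: C₊=(5.0868,3.5128) cross=34.937; C₋=(7.3432,-3.9853) cross=-34.937
θ=239°:   branch + wants cross > 0 → take C=(5.0868,3.5128) (cross=34.937)
θ=239°: ex = (C−B)/|BC| = (0.7369,0.6760); ey = (-0.6760,0.7369)
θ=239°: P = B + -0.65·ex + 3.04·ey = (-4.0792,-0.7708)

θ=56°: 1.31 5.57
θ=75°: 0.13 5.94
θ=239°: -4.08 -0.77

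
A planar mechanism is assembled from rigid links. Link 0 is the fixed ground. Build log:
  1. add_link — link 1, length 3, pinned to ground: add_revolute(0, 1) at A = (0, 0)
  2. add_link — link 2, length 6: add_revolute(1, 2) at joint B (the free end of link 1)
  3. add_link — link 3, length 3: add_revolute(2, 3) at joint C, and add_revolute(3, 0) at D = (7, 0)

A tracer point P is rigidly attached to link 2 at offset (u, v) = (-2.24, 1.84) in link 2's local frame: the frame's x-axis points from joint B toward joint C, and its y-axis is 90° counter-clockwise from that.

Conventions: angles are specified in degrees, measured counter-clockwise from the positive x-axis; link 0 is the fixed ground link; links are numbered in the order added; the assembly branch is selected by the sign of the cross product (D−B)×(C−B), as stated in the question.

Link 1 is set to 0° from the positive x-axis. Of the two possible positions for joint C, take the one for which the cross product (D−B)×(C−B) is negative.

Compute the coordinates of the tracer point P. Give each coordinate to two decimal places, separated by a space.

A=(0,0), D=(7.00,0)
B = A + 3.00·(cos0°, sin0°) = (3.0000, 0.0000)
|BD| = 4.0000
circle(B,6.00) ∩ circle(D,3.00): a=5.3750, h=2.6663
  candidates: C₊=(8.3750,2.6663) cross=10.665; C₋=(8.3750,-2.6663) cross=-10.665
  branch - wants cross < 0 → take C=(8.3750,-2.6663) (cross=-10.665)
ex = (C−B)/|BC| = (0.8958,-0.4444); ey = (0.4444,0.8958)
P = B + -2.24·ex + 1.84·ey = (1.8110,2.6438)

1.81 2.64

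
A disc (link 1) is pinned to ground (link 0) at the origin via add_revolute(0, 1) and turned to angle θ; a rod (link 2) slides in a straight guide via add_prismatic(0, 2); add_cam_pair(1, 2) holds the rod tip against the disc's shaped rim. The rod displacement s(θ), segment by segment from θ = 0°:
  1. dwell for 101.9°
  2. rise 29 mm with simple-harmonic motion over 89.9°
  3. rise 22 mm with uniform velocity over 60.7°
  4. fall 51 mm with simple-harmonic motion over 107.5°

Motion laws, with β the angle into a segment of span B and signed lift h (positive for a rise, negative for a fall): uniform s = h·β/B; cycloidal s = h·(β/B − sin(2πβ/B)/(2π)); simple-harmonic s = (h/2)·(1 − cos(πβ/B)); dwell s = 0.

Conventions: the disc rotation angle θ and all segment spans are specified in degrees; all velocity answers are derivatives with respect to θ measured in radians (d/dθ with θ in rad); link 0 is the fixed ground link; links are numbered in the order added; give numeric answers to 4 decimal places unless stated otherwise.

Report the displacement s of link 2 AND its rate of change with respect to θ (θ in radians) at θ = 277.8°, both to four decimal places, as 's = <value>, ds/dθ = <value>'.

segment 1 (0° to 101.9°, dwell): s unchanged at 0.0000
segment 2 (101.9° to 191.8°, simple-harmonic, h = 29) is passed completely: s = 0.0000 + (29) = 29.0000
segment 3 (191.8° to 252.5°, uniform, h = 22) is passed completely: s = 29.0000 + (22) = 51.0000
θ = 277.8° falls in segment 4 (252.5° to 360°, simple-harmonic, h = -51): β = 277.8 − 252.5 = 25.3°, B = 107.5°; Δs = -51/2·(1 − cos(π·0.2353)) = -6.6582; s = 51.0000 − 6.6582 = 44.3418
velocity in seg [252.5°–360°] (simple-harmonic), θ in radians: β = 25.3° = 0.4416 rad, B = 107.5° = 1.8762 rad; ds/dθ = (πh/(2B)) sin(πβ/B) = (π·(-51)/(2·1.8762)) sin(π·0.2353) = -28.770661 mm/rad

s = 44.3418, ds/dθ = -28.7707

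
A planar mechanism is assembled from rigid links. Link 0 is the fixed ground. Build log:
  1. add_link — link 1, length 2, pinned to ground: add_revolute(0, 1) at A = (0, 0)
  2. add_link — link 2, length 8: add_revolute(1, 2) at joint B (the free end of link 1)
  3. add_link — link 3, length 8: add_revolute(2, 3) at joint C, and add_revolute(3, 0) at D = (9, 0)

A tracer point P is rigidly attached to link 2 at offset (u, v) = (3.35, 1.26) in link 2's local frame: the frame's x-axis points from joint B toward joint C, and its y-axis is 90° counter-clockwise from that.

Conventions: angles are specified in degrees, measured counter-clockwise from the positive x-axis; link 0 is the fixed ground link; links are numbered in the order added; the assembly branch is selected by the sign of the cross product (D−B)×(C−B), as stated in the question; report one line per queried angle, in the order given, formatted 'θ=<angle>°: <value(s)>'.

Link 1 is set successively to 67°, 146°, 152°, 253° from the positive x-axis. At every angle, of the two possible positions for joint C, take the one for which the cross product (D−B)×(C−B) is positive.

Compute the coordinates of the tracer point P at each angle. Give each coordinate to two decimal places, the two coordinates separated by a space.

A=(0,0), D=(9.00,0)
θ=67°: B = A + 2.00·(cos67°, sin67°) = (0.7815, 1.8410)
θ=67°: |BD| = 8.4222
θ=67°: circle(B,8.00) ∩ circle(D,8.00): a=4.2111, h=6.8020
θ=67°:   candidates: C₊=(6.3776,7.5580) cross=57.288; C₋=(3.4039,-5.7170) cross=-57.288
θ=67°:   branch + wants cross > 0 → take C=(6.3776,7.5580) (cross=57.288)
θ=67°: ex = (C−B)/|BC| = (0.6995,0.7146); ey = (-0.7146,0.6995)
θ=67°: P = B + 3.35·ex + 1.26·ey = (2.2244,5.1164)
θ=146°: B = A + 2.00·(cos146°, sin146°) = (-1.6581, 1.1184)
θ=146°: |BD| = 10.7166
θ=146°: circle(B,8.00) ∩ circle(D,8.00): a=5.3583, h=5.9404
θ=146°:   candidates: C₊=(4.2909,6.4672) cross=63.661; C₋=(3.0510,-5.3488) cross=-63.661
θ=146°:   branch + wants cross > 0 → take C=(4.2909,6.4672) (cross=63.661)
θ=146°: ex = (C−B)/|BC| = (0.7436,0.6686); ey = (-0.6686,0.7436)
θ=146°: P = B + 3.35·ex + 1.26·ey = (-0.0094,4.2952)
θ=152°: B = A + 2.00·(cos152°, sin152°) = (-1.7659, 0.9389)
θ=152°: |BD| = 10.8068
θ=152°: circle(B,8.00) ∩ circle(D,8.00): a=5.4034, h=5.8994
θ=152°:   candidates: C₊=(4.1296,6.3466) cross=63.754; C₋=(3.1045,-5.4077) cross=-63.754
θ=152°:   branch + wants cross > 0 → take C=(4.1296,6.3466) (cross=63.754)
θ=152°: ex = (C−B)/|BC| = (0.7369,0.6760); ey = (-0.6760,0.7369)
θ=152°: P = B + 3.35·ex + 1.26·ey = (-0.1489,4.1319)
θ=253°: B = A + 2.00·(cos253°, sin253°) = (-0.5847, -1.9126)
θ=253°: |BD| = 9.7737
θ=253°: circle(B,8.00) ∩ circle(D,8.00): a=4.8869, h=6.3339
θ=253°:   candidates: C₊=(2.9681,5.2552) cross=61.906; C₋=(5.4471,-7.1678) cross=-61.906
θ=253°:   branch + wants cross > 0 → take C=(2.9681,5.2552) (cross=61.906)
θ=253°: ex = (C−B)/|BC| = (0.4441,0.8960); ey = (-0.8960,0.4441)
θ=253°: P = B + 3.35·ex + 1.26·ey = (-0.2259,1.6485)

θ=67°: 2.22 5.12
θ=146°: -0.01 4.30
θ=152°: -0.15 4.13
θ=253°: -0.23 1.65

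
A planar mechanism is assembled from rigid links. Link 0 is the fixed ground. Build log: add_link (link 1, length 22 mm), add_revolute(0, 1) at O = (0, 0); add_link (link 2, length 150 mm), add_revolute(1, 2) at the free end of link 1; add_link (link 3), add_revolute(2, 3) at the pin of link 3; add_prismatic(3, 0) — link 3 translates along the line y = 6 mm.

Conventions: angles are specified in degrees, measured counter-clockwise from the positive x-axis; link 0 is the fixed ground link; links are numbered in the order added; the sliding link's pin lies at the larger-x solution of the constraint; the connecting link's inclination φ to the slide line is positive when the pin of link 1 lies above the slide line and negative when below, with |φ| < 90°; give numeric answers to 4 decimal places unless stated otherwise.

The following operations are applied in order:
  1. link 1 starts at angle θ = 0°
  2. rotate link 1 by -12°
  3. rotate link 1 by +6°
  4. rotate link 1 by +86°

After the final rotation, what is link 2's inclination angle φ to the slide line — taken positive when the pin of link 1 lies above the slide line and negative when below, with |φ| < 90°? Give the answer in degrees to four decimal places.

geometry: r = 22 mm, L = 150 mm, e = 6 mm; θ starts at 0°
rotate link 1 by -12°: θ ← 0° -12° = -12°
rotate link 1 by +6°: θ ← -12° +6° = -6°
rotate link 1 by +86°: θ ← -6° +86° = 80°
h = r sin θ − e = 21.665771 − 6 = 15.665771
sin φ = h / L = 15.665771 / 150 = 0.10443847
φ = arcsin(0.10443847) = 5.994815°

5.9948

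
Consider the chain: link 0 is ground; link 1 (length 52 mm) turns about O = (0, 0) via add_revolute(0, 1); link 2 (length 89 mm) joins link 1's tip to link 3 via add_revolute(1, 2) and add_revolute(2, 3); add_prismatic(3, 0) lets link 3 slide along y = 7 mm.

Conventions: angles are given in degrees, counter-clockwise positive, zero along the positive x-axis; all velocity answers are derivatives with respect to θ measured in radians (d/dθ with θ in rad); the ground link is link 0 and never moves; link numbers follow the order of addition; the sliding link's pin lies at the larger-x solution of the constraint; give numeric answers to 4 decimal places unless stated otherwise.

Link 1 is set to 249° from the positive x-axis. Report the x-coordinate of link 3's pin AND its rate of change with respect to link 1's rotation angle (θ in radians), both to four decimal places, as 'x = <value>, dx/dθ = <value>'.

geometry: r = 52 mm, L = 89 mm, e = 7 mm
crank pin P = (r cos θ, r sin θ) = (-18.635133, -48.546182)
h = r sin θ − e = -48.546182 − 7 = -55.546182
x = r cos θ + √(L² − h²) = -18.635133 + 69.538634 = 50.903501
dx/dθ = −r sin θ − h·r cos θ/√(L² − h²) (θ in radians; h = -55.546182) = 33.660780

x = 50.9035, dx/dθ = 33.6608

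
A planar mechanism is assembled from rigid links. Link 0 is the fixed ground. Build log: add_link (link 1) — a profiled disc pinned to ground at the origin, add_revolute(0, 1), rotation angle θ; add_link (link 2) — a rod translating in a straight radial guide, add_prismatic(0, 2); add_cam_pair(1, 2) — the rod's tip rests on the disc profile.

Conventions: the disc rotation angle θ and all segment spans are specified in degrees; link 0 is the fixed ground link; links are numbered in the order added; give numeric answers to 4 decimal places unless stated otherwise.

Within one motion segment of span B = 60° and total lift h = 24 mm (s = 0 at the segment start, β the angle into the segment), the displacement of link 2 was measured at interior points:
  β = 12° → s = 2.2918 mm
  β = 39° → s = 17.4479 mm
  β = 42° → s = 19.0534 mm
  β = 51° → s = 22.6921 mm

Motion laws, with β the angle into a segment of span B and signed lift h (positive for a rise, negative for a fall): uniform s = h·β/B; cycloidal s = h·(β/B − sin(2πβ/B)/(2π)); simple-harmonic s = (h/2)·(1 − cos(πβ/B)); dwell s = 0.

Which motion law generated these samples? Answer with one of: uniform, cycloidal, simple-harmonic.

candidates at β/B = r: uniform s = h·r (linear in β); cycloidal s = h·(r − sin(2πr)/(2π)); simple-harmonic s = (h/2)(1 − cos(πr))
β=12°: printed 2.2918 | uniform 4.8000, cycloidal 1.1672, simple-harmonic 2.2918
β=39°: printed 17.4479 | uniform 15.6000, cycloidal 18.6902, simple-harmonic 17.4479
β=42°: printed 19.0534 | uniform 16.8000, cycloidal 20.4328, simple-harmonic 19.0534
β=51°: printed 22.6921 | uniform 20.4000, cycloidal 23.4902, simple-harmonic 22.6921
only one law matches every sample → simple-harmonic

simple-harmonic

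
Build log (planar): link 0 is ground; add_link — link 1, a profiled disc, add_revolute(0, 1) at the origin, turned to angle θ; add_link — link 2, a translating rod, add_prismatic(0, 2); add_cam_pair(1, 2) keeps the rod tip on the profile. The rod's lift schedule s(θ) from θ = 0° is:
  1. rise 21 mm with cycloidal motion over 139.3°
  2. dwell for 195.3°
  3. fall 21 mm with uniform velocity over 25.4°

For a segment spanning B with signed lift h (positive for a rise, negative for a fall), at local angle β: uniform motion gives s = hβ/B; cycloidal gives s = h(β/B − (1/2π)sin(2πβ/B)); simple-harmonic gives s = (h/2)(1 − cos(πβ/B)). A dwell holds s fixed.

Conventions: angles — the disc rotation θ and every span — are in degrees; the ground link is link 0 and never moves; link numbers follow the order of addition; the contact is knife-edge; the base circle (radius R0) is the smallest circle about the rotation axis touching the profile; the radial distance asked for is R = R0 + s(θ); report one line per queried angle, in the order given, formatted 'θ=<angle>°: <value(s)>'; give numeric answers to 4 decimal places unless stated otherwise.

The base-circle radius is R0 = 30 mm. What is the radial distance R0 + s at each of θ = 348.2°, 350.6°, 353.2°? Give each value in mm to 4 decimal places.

seg 1 [0°–139.3°] cycloidal, h=21: full span → s += 21 → s = 21.0000
seg 2 [139.3°–334.6°] dwell: s stays 21.0000
seg 3 [334.6°–360°] uniform, h=-21: θ=348.2° here. β=13.6, B=25.4. -21·13.6/25.4 = -11.2441 → s = 9.7559
seg 3 [334.6°–360°] uniform, h=-21: θ=350.6° here. β=16, B=25.4. -21·16/25.4 = -13.2283 → s = 7.7717
seg 3 [334.6°–360°] uniform, h=-21: θ=353.2° here. β=18.6, B=25.4. -21·18.6/25.4 = -15.3780 → s = 5.6220
θ=348.2°: R = R0 + s = 30 + 9.7559 = 39.7559
θ=350.6°: R = R0 + s = 30 + 7.7717 = 37.7717
θ=353.2°: R = R0 + s = 30 + 5.6220 = 35.6220

θ=348.2°: 39.7559
θ=350.6°: 37.7717
θ=353.2°: 35.6220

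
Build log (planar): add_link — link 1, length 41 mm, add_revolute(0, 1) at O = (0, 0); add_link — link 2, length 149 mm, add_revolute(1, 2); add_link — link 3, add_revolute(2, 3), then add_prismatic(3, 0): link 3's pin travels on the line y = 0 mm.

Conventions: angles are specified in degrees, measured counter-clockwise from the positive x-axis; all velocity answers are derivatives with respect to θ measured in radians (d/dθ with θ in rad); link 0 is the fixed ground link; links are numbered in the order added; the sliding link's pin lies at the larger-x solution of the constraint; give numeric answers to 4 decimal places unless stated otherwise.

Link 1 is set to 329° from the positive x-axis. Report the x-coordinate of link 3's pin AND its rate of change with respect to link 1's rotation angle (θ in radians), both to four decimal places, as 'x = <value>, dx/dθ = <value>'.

geometry: r = 41 mm, L = 149 mm, e = 0 mm
crank pin P = (r cos θ, r sin θ) = (35.143859, -21.116561)
h = r sin θ − e = -21.116561 − 0 = -21.116561
x = r cos θ + √(L² − h²) = 35.143859 + 147.496071 = 182.639930
dx/dθ = −r sin θ − h·r cos θ/√(L² − h²) (θ in radians; h = -21.116561) = 26.148000

x = 182.6399, dx/dθ = 26.1480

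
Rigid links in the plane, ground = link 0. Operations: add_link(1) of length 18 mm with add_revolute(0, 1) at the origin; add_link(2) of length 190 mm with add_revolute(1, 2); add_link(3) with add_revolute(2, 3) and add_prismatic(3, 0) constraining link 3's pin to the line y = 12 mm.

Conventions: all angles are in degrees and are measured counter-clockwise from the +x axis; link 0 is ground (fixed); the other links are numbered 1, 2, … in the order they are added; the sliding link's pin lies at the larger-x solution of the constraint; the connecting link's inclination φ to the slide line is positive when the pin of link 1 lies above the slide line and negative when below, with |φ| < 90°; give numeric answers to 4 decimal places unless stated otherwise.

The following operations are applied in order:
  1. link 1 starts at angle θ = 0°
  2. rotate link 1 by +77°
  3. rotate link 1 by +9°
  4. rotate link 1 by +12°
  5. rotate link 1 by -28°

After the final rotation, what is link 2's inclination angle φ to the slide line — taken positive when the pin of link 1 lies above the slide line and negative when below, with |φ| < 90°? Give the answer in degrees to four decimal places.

geometry: r = 18 mm, L = 190 mm, e = 12 mm; θ starts at 0°
rotate link 1 by +77°: θ ← 0° +77° = 77°
rotate link 1 by +9°: θ ← 77° +9° = 86°
rotate link 1 by +12°: θ ← 86° +12° = 98°
rotate link 1 by -28°: θ ← 98° -28° = 70°
h = r sin θ − e = 16.914467 − 12 = 4.914467
sin φ = h / L = 4.914467 / 190 = 0.02586562
φ = arcsin(0.02586562) = 1.482156°

1.4822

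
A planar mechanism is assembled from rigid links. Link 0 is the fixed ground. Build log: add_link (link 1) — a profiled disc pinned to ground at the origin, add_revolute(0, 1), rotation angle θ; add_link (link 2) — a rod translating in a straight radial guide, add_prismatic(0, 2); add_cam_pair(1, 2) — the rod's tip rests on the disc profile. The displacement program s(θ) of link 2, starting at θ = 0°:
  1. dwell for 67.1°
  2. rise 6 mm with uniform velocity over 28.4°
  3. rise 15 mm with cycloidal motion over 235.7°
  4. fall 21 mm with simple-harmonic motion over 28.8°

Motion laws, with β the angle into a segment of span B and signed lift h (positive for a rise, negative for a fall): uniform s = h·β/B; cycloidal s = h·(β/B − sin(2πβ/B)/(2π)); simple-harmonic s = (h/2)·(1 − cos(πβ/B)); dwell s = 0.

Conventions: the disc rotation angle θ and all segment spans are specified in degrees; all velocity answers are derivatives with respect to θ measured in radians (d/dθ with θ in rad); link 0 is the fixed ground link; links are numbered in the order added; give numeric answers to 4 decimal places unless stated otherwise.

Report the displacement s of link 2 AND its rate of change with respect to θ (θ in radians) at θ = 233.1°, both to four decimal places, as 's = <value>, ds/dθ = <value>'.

seg 1 [0°–67.1°] dwell: s stays 0.0000
seg 2 [67.1°–95.5°] uniform, h=6: full span → s += 6 → s = 6.0000
seg 3 [95.5°–331.2°] cycloidal, h=15: θ=233.1° here. β=137.6, B=235.7. 15·(0.5838 − sin(2π·0.5838)/(2π)) = 9.9565 → s = 15.9565
velocity in seg [95.5°–331.2°] (cycloidal), θ in radians: β = 137.6° = 2.4016 rad, B = 235.7° = 4.1137 rad; ds/dθ = (h/B)(1 − cos(2πβ/B)) = (15/4.1137)(1 − cos(2π·0.5838)) = 6.798840 mm/rad

s = 15.9565, ds/dθ = 6.7988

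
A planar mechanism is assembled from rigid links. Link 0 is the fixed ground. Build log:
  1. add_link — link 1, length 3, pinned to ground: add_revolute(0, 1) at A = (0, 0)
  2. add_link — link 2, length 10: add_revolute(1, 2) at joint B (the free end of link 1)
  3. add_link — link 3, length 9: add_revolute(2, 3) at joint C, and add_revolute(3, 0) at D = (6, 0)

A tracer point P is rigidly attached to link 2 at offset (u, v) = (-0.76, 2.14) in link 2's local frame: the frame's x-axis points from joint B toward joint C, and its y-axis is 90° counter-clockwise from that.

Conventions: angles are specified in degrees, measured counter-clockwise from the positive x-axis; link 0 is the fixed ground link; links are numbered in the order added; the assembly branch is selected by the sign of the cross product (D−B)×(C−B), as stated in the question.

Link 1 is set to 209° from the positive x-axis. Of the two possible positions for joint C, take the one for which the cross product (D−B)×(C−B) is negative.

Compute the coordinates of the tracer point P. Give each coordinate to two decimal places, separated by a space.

A=(0,0), D=(6.00,0)
B = A + 3.00·(cos209°, sin209°) = (-2.6239, -1.4544)
|BD| = 8.7456
circle(B,10.00) ∩ circle(D,9.00): a=5.4591, h=8.3785
  candidates: C₊=(1.3658,7.7152) cross=73.275; C₋=(4.1526,-8.8083) cross=-73.275
  branch - wants cross < 0 → take C=(4.1526,-8.8083) (cross=-73.275)
ex = (C−B)/|BC| = (0.6776,-0.7354); ey = (0.7354,0.6776)
P = B + -0.76·ex + 2.14·ey = (-1.5651,0.5546)

-1.57 0.55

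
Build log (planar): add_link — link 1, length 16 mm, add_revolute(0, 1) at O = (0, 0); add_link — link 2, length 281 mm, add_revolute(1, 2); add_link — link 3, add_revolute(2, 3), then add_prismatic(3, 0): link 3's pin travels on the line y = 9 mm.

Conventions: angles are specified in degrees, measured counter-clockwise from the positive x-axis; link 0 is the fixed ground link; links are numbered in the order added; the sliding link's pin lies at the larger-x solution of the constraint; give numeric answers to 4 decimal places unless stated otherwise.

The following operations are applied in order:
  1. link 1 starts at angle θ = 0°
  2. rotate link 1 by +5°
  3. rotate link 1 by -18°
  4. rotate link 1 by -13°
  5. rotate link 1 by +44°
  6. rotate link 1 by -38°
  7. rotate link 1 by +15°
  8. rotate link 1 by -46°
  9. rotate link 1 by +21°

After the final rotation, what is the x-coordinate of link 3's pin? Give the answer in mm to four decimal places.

geometry: r = 16 mm, L = 281 mm, e = 9 mm; θ starts at 0°
rotate link 1 by +5°: θ ← 0° +5° = 5°
rotate link 1 by -18°: θ ← 5° -18° = -13°
rotate link 1 by -13°: θ ← -13° -13° = -26°
rotate link 1 by +44°: θ ← -26° +44° = 18°
rotate link 1 by -38°: θ ← 18° -38° = -20°
rotate link 1 by +15°: θ ← -20° +15° = -5°
rotate link 1 by -46°: θ ← -5° -46° = -51°
rotate link 1 by +21°: θ ← -51° +21° = -30°
crank pin P = (r cos θ, r sin θ) = (13.856406, -8.000000)
h = r sin θ − e = -8.000000 − 9 = -17.000000
x = r cos θ + √(L² − h²) = 13.856406 + 280.485294 = 294.341700

294.3417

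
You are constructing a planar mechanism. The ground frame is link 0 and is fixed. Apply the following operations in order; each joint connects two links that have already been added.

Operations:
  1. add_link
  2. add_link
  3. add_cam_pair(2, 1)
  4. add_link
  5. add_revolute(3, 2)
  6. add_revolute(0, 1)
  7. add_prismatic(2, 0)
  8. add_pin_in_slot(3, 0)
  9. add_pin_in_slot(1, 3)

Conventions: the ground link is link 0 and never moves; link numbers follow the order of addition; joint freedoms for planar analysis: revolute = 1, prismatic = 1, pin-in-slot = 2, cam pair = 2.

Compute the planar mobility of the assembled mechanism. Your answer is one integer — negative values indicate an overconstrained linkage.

ground; <1,0,0>
#1 <2,0,0>
#2 <3,0,0>
C:2↔1 J2 <3,0,1>
#3 <4,0,1>
R:3↔2 J1 <4,1,1>
R:0↔1 J1 <4,2,1>
P:2↔0 J1 <4,3,1>
PS:3↔0 J2 <4,3,2>
PS:1↔3 J2 <4,3,3>
3×3 − 2×3 − 1×3 = 0

M = 0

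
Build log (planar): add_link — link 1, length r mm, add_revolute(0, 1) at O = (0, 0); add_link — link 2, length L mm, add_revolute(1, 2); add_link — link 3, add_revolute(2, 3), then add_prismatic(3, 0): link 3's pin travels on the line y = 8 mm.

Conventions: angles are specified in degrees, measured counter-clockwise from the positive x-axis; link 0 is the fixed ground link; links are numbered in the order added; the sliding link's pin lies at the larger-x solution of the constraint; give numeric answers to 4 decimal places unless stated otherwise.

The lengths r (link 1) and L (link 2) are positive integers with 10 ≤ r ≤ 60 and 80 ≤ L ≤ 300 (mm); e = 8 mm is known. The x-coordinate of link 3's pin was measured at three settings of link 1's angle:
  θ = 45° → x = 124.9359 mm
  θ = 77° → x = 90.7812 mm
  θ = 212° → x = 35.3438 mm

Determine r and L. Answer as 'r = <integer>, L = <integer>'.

constraint per measurement: (x − r cos θ)² + (r sin θ − e)² = L²
subtracting the θ₁ and θ₂ equations cancels the r² and L² terms:
r = (x₁² − x₂²) / (2[(x₁cos θ₁ + e sin θ₁) − (x₂cos θ₂ + e sin θ₂)]) = 55.9999 → r = 56
L² = (x₁ − r cos θ₁)² + (r sin θ₁ − e)² = 8280.9930 → L = 91.0000 → L = 91
check at θ₃=212°: x = 35.3438 (printed 35.3438) ✓

r = 56, L = 91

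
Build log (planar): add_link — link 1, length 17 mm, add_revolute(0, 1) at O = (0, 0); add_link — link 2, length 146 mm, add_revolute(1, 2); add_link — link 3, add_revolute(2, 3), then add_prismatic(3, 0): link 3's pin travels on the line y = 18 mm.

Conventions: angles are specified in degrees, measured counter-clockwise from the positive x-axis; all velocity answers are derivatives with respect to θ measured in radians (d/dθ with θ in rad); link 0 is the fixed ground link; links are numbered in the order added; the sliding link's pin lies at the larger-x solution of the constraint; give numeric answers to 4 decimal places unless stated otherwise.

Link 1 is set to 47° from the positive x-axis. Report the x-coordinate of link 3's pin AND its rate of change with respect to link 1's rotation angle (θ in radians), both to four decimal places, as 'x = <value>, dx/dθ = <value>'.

geometry: r = 17 mm, L = 146 mm, e = 18 mm
crank pin P = (r cos θ, r sin θ) = (11.593972, 12.433013)
h = r sin θ − e = 12.433013 − 18 = -5.566987
x = r cos θ + √(L² − h²) = 11.593972 + 145.893827 = 157.487799
dx/dθ = −r sin θ − h·r cos θ/√(L² − h²) (θ in radians; h = -5.566987) = -11.990612

x = 157.4878, dx/dθ = -11.9906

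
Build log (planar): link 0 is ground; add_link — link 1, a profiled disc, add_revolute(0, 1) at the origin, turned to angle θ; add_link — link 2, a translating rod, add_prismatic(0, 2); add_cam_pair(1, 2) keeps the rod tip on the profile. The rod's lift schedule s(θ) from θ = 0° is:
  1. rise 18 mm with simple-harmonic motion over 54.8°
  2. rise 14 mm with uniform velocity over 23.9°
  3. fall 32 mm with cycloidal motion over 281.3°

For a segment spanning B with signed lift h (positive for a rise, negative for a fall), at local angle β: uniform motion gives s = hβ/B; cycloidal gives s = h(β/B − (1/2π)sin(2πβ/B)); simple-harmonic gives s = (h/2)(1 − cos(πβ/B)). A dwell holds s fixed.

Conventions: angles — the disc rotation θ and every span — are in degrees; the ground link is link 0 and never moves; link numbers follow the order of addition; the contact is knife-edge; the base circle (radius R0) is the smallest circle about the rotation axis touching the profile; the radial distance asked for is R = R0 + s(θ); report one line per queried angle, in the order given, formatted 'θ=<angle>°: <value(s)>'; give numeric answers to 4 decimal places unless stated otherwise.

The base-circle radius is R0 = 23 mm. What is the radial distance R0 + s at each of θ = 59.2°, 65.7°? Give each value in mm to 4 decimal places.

seg 1 [0°–54.8°] simple-harmonic, h=18: full span → s += 18 → s = 18.0000
seg 2 [54.8°–78.7°] uniform, h=14: θ=59.2° here. β=4.4, B=23.9. 14·4.4/23.9 = 2.5774 → s = 20.5774
seg 2 [54.8°–78.7°] uniform, h=14: θ=65.7° here. β=10.9, B=23.9. 14·10.9/23.9 = 6.3849 → s = 24.3849
θ=59.2°: R = R0 + s = 23 + 20.5774 = 43.5774
θ=65.7°: R = R0 + s = 23 + 24.3849 = 47.3849

θ=59.2°: 43.5774
θ=65.7°: 47.3849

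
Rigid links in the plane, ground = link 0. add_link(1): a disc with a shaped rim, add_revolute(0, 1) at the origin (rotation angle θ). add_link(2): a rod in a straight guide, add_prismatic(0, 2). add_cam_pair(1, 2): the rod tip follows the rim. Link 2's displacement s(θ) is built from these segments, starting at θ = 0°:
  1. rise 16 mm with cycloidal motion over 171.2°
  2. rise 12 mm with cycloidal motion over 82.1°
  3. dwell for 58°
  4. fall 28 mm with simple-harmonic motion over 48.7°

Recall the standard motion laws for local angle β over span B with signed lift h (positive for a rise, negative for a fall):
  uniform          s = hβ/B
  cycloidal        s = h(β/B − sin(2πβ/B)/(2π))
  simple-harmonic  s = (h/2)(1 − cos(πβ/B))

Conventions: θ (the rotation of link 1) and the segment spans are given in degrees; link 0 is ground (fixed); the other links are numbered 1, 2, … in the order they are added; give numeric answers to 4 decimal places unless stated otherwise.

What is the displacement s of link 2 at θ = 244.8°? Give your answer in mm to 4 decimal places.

segment 1 (0° to 171.2°, cycloidal, h = 16) is passed completely: s = 0.0000 + (16) = 16.0000
θ = 244.8° falls in segment 2 (171.2° to 253.3°, cycloidal, h = 12): β = 244.8 − 171.2 = 73.6°, B = 82.1°; Δs = 12·(0.8965 − sin(2π·0.8965)/(2π)) = 11.9142; s = 16.0000 + 11.9142 = 27.9142

27.9142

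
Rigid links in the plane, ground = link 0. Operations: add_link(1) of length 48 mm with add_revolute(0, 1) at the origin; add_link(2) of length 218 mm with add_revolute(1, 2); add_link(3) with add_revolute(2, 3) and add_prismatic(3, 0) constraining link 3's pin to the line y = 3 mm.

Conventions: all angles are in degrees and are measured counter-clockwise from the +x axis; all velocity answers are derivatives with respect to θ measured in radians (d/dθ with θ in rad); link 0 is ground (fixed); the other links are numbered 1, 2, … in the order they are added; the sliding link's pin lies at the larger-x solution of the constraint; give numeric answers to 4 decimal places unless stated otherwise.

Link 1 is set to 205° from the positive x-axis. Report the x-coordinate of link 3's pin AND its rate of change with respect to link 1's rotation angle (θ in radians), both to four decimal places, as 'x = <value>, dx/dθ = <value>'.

geometry: r = 48 mm, L = 218 mm, e = 3 mm
crank pin P = (r cos θ, r sin θ) = (-43.502774, -20.285677)
h = r sin θ − e = -20.285677 − 3 = -23.285677
x = r cos θ + √(L² − h²) = -43.502774 + 216.752802 = 173.250028
dx/dθ = −r sin θ − h·r cos θ/√(L² − h²) (θ in radians; h = -23.285677) = 15.612189

x = 173.2500, dx/dθ = 15.6122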